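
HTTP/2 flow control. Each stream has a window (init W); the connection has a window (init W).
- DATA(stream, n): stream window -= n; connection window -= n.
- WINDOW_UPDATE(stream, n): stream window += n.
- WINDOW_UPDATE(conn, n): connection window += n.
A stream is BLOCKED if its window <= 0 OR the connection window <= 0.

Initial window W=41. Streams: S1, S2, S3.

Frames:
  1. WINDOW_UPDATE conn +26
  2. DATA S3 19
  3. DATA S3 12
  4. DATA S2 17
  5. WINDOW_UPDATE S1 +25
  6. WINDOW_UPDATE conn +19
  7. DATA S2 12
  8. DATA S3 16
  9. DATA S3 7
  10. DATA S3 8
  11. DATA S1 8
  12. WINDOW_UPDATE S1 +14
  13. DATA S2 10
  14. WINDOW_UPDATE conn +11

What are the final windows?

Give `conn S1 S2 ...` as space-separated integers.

Answer: -12 72 2 -21

Derivation:
Op 1: conn=67 S1=41 S2=41 S3=41 blocked=[]
Op 2: conn=48 S1=41 S2=41 S3=22 blocked=[]
Op 3: conn=36 S1=41 S2=41 S3=10 blocked=[]
Op 4: conn=19 S1=41 S2=24 S3=10 blocked=[]
Op 5: conn=19 S1=66 S2=24 S3=10 blocked=[]
Op 6: conn=38 S1=66 S2=24 S3=10 blocked=[]
Op 7: conn=26 S1=66 S2=12 S3=10 blocked=[]
Op 8: conn=10 S1=66 S2=12 S3=-6 blocked=[3]
Op 9: conn=3 S1=66 S2=12 S3=-13 blocked=[3]
Op 10: conn=-5 S1=66 S2=12 S3=-21 blocked=[1, 2, 3]
Op 11: conn=-13 S1=58 S2=12 S3=-21 blocked=[1, 2, 3]
Op 12: conn=-13 S1=72 S2=12 S3=-21 blocked=[1, 2, 3]
Op 13: conn=-23 S1=72 S2=2 S3=-21 blocked=[1, 2, 3]
Op 14: conn=-12 S1=72 S2=2 S3=-21 blocked=[1, 2, 3]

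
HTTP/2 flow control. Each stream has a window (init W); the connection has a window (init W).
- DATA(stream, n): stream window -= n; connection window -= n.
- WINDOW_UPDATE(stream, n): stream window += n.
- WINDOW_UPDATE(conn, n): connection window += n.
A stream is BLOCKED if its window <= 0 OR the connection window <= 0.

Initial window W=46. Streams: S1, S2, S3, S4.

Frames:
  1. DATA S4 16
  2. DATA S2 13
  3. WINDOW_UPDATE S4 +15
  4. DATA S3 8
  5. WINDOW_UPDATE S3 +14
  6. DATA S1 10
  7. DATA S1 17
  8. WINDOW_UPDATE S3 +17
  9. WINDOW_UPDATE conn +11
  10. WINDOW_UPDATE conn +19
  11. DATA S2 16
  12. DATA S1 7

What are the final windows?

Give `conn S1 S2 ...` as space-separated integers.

Op 1: conn=30 S1=46 S2=46 S3=46 S4=30 blocked=[]
Op 2: conn=17 S1=46 S2=33 S3=46 S4=30 blocked=[]
Op 3: conn=17 S1=46 S2=33 S3=46 S4=45 blocked=[]
Op 4: conn=9 S1=46 S2=33 S3=38 S4=45 blocked=[]
Op 5: conn=9 S1=46 S2=33 S3=52 S4=45 blocked=[]
Op 6: conn=-1 S1=36 S2=33 S3=52 S4=45 blocked=[1, 2, 3, 4]
Op 7: conn=-18 S1=19 S2=33 S3=52 S4=45 blocked=[1, 2, 3, 4]
Op 8: conn=-18 S1=19 S2=33 S3=69 S4=45 blocked=[1, 2, 3, 4]
Op 9: conn=-7 S1=19 S2=33 S3=69 S4=45 blocked=[1, 2, 3, 4]
Op 10: conn=12 S1=19 S2=33 S3=69 S4=45 blocked=[]
Op 11: conn=-4 S1=19 S2=17 S3=69 S4=45 blocked=[1, 2, 3, 4]
Op 12: conn=-11 S1=12 S2=17 S3=69 S4=45 blocked=[1, 2, 3, 4]

Answer: -11 12 17 69 45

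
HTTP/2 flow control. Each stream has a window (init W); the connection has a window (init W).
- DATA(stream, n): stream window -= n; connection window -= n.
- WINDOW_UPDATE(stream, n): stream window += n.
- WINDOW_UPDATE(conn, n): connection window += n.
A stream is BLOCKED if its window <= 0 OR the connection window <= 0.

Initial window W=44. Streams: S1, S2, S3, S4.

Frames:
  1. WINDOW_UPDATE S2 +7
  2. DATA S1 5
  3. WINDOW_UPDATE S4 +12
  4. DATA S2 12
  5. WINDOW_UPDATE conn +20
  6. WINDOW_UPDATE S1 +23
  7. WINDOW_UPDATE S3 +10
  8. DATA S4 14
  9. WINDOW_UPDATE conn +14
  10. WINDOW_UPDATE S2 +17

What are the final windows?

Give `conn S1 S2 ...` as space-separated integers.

Answer: 47 62 56 54 42

Derivation:
Op 1: conn=44 S1=44 S2=51 S3=44 S4=44 blocked=[]
Op 2: conn=39 S1=39 S2=51 S3=44 S4=44 blocked=[]
Op 3: conn=39 S1=39 S2=51 S3=44 S4=56 blocked=[]
Op 4: conn=27 S1=39 S2=39 S3=44 S4=56 blocked=[]
Op 5: conn=47 S1=39 S2=39 S3=44 S4=56 blocked=[]
Op 6: conn=47 S1=62 S2=39 S3=44 S4=56 blocked=[]
Op 7: conn=47 S1=62 S2=39 S3=54 S4=56 blocked=[]
Op 8: conn=33 S1=62 S2=39 S3=54 S4=42 blocked=[]
Op 9: conn=47 S1=62 S2=39 S3=54 S4=42 blocked=[]
Op 10: conn=47 S1=62 S2=56 S3=54 S4=42 blocked=[]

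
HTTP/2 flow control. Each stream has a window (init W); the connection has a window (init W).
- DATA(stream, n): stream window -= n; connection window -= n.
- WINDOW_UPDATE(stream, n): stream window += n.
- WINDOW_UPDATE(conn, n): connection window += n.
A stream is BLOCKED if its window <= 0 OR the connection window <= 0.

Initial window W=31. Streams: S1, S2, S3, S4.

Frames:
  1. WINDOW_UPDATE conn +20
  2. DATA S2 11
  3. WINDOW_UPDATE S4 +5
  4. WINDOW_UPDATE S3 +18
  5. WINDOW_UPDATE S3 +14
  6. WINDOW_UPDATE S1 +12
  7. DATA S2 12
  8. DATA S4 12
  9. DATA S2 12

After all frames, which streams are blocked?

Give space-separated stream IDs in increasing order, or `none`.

Op 1: conn=51 S1=31 S2=31 S3=31 S4=31 blocked=[]
Op 2: conn=40 S1=31 S2=20 S3=31 S4=31 blocked=[]
Op 3: conn=40 S1=31 S2=20 S3=31 S4=36 blocked=[]
Op 4: conn=40 S1=31 S2=20 S3=49 S4=36 blocked=[]
Op 5: conn=40 S1=31 S2=20 S3=63 S4=36 blocked=[]
Op 6: conn=40 S1=43 S2=20 S3=63 S4=36 blocked=[]
Op 7: conn=28 S1=43 S2=8 S3=63 S4=36 blocked=[]
Op 8: conn=16 S1=43 S2=8 S3=63 S4=24 blocked=[]
Op 9: conn=4 S1=43 S2=-4 S3=63 S4=24 blocked=[2]

Answer: S2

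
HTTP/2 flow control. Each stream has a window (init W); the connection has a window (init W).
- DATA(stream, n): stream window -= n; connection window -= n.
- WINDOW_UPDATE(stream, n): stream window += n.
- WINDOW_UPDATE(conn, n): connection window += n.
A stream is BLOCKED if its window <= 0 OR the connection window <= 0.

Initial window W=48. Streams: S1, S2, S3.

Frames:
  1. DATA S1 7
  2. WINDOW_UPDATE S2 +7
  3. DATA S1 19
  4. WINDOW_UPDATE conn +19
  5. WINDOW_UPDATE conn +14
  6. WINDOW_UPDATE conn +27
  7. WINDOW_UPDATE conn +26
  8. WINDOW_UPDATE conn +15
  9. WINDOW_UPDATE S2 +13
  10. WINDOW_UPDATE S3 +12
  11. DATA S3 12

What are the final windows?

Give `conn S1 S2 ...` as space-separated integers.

Op 1: conn=41 S1=41 S2=48 S3=48 blocked=[]
Op 2: conn=41 S1=41 S2=55 S3=48 blocked=[]
Op 3: conn=22 S1=22 S2=55 S3=48 blocked=[]
Op 4: conn=41 S1=22 S2=55 S3=48 blocked=[]
Op 5: conn=55 S1=22 S2=55 S3=48 blocked=[]
Op 6: conn=82 S1=22 S2=55 S3=48 blocked=[]
Op 7: conn=108 S1=22 S2=55 S3=48 blocked=[]
Op 8: conn=123 S1=22 S2=55 S3=48 blocked=[]
Op 9: conn=123 S1=22 S2=68 S3=48 blocked=[]
Op 10: conn=123 S1=22 S2=68 S3=60 blocked=[]
Op 11: conn=111 S1=22 S2=68 S3=48 blocked=[]

Answer: 111 22 68 48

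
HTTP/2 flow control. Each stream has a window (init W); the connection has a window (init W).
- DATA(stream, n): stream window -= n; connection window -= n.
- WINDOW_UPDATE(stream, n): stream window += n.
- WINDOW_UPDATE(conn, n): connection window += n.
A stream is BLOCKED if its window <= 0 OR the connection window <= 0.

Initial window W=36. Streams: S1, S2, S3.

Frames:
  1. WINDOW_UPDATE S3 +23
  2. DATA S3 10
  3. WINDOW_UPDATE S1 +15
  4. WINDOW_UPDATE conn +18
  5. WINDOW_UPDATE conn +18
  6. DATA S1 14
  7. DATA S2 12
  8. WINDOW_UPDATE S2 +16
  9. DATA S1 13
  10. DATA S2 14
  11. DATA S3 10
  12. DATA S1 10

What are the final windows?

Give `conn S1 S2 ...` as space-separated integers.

Answer: -11 14 26 39

Derivation:
Op 1: conn=36 S1=36 S2=36 S3=59 blocked=[]
Op 2: conn=26 S1=36 S2=36 S3=49 blocked=[]
Op 3: conn=26 S1=51 S2=36 S3=49 blocked=[]
Op 4: conn=44 S1=51 S2=36 S3=49 blocked=[]
Op 5: conn=62 S1=51 S2=36 S3=49 blocked=[]
Op 6: conn=48 S1=37 S2=36 S3=49 blocked=[]
Op 7: conn=36 S1=37 S2=24 S3=49 blocked=[]
Op 8: conn=36 S1=37 S2=40 S3=49 blocked=[]
Op 9: conn=23 S1=24 S2=40 S3=49 blocked=[]
Op 10: conn=9 S1=24 S2=26 S3=49 blocked=[]
Op 11: conn=-1 S1=24 S2=26 S3=39 blocked=[1, 2, 3]
Op 12: conn=-11 S1=14 S2=26 S3=39 blocked=[1, 2, 3]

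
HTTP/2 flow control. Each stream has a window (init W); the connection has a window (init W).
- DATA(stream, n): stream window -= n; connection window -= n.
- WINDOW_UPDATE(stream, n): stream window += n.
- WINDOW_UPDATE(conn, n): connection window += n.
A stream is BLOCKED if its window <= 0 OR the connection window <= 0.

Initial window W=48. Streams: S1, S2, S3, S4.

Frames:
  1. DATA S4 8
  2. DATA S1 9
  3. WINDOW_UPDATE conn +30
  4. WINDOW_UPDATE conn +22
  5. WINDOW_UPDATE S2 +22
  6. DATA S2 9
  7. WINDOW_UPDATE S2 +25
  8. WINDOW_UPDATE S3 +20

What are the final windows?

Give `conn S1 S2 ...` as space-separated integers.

Answer: 74 39 86 68 40

Derivation:
Op 1: conn=40 S1=48 S2=48 S3=48 S4=40 blocked=[]
Op 2: conn=31 S1=39 S2=48 S3=48 S4=40 blocked=[]
Op 3: conn=61 S1=39 S2=48 S3=48 S4=40 blocked=[]
Op 4: conn=83 S1=39 S2=48 S3=48 S4=40 blocked=[]
Op 5: conn=83 S1=39 S2=70 S3=48 S4=40 blocked=[]
Op 6: conn=74 S1=39 S2=61 S3=48 S4=40 blocked=[]
Op 7: conn=74 S1=39 S2=86 S3=48 S4=40 blocked=[]
Op 8: conn=74 S1=39 S2=86 S3=68 S4=40 blocked=[]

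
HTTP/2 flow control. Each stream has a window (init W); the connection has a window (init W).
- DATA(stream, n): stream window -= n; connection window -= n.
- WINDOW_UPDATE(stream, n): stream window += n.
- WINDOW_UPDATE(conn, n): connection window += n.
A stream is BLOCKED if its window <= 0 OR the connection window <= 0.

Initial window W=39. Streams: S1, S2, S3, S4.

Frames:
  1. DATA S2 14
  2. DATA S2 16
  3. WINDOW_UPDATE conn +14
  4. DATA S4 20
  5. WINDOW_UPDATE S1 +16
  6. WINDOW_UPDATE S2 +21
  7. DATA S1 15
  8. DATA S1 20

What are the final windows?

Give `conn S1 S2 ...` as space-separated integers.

Op 1: conn=25 S1=39 S2=25 S3=39 S4=39 blocked=[]
Op 2: conn=9 S1=39 S2=9 S3=39 S4=39 blocked=[]
Op 3: conn=23 S1=39 S2=9 S3=39 S4=39 blocked=[]
Op 4: conn=3 S1=39 S2=9 S3=39 S4=19 blocked=[]
Op 5: conn=3 S1=55 S2=9 S3=39 S4=19 blocked=[]
Op 6: conn=3 S1=55 S2=30 S3=39 S4=19 blocked=[]
Op 7: conn=-12 S1=40 S2=30 S3=39 S4=19 blocked=[1, 2, 3, 4]
Op 8: conn=-32 S1=20 S2=30 S3=39 S4=19 blocked=[1, 2, 3, 4]

Answer: -32 20 30 39 19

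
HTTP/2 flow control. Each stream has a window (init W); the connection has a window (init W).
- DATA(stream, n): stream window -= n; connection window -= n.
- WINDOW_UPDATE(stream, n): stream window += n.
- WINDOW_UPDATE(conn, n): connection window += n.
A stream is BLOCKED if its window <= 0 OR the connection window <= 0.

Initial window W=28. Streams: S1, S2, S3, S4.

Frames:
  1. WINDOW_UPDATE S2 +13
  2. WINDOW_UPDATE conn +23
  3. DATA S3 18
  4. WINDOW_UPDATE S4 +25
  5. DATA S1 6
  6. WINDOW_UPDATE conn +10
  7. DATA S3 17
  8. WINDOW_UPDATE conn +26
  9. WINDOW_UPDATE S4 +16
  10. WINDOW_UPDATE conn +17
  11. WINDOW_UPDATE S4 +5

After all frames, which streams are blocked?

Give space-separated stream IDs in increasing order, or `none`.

Answer: S3

Derivation:
Op 1: conn=28 S1=28 S2=41 S3=28 S4=28 blocked=[]
Op 2: conn=51 S1=28 S2=41 S3=28 S4=28 blocked=[]
Op 3: conn=33 S1=28 S2=41 S3=10 S4=28 blocked=[]
Op 4: conn=33 S1=28 S2=41 S3=10 S4=53 blocked=[]
Op 5: conn=27 S1=22 S2=41 S3=10 S4=53 blocked=[]
Op 6: conn=37 S1=22 S2=41 S3=10 S4=53 blocked=[]
Op 7: conn=20 S1=22 S2=41 S3=-7 S4=53 blocked=[3]
Op 8: conn=46 S1=22 S2=41 S3=-7 S4=53 blocked=[3]
Op 9: conn=46 S1=22 S2=41 S3=-7 S4=69 blocked=[3]
Op 10: conn=63 S1=22 S2=41 S3=-7 S4=69 blocked=[3]
Op 11: conn=63 S1=22 S2=41 S3=-7 S4=74 blocked=[3]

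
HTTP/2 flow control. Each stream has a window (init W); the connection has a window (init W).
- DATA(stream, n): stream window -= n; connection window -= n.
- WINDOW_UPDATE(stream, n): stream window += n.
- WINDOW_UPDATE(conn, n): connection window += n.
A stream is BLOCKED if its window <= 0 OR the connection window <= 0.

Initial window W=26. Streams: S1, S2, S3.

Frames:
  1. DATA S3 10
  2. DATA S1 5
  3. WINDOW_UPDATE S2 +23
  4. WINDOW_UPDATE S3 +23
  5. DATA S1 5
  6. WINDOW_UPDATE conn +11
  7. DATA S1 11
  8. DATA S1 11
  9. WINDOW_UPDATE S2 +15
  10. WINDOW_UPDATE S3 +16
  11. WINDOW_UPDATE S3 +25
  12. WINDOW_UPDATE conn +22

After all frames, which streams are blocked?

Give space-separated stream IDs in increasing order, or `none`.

Answer: S1

Derivation:
Op 1: conn=16 S1=26 S2=26 S3=16 blocked=[]
Op 2: conn=11 S1=21 S2=26 S3=16 blocked=[]
Op 3: conn=11 S1=21 S2=49 S3=16 blocked=[]
Op 4: conn=11 S1=21 S2=49 S3=39 blocked=[]
Op 5: conn=6 S1=16 S2=49 S3=39 blocked=[]
Op 6: conn=17 S1=16 S2=49 S3=39 blocked=[]
Op 7: conn=6 S1=5 S2=49 S3=39 blocked=[]
Op 8: conn=-5 S1=-6 S2=49 S3=39 blocked=[1, 2, 3]
Op 9: conn=-5 S1=-6 S2=64 S3=39 blocked=[1, 2, 3]
Op 10: conn=-5 S1=-6 S2=64 S3=55 blocked=[1, 2, 3]
Op 11: conn=-5 S1=-6 S2=64 S3=80 blocked=[1, 2, 3]
Op 12: conn=17 S1=-6 S2=64 S3=80 blocked=[1]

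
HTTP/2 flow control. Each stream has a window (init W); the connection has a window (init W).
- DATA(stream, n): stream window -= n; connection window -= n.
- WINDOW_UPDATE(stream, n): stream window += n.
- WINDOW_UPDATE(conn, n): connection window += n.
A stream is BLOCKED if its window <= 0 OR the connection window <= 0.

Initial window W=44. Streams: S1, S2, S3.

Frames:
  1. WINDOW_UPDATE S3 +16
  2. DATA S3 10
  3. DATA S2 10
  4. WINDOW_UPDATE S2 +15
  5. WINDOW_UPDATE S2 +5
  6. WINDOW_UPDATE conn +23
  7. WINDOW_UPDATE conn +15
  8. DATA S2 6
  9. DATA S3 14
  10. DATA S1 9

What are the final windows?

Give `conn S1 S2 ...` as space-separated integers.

Answer: 33 35 48 36

Derivation:
Op 1: conn=44 S1=44 S2=44 S3=60 blocked=[]
Op 2: conn=34 S1=44 S2=44 S3=50 blocked=[]
Op 3: conn=24 S1=44 S2=34 S3=50 blocked=[]
Op 4: conn=24 S1=44 S2=49 S3=50 blocked=[]
Op 5: conn=24 S1=44 S2=54 S3=50 blocked=[]
Op 6: conn=47 S1=44 S2=54 S3=50 blocked=[]
Op 7: conn=62 S1=44 S2=54 S3=50 blocked=[]
Op 8: conn=56 S1=44 S2=48 S3=50 blocked=[]
Op 9: conn=42 S1=44 S2=48 S3=36 blocked=[]
Op 10: conn=33 S1=35 S2=48 S3=36 blocked=[]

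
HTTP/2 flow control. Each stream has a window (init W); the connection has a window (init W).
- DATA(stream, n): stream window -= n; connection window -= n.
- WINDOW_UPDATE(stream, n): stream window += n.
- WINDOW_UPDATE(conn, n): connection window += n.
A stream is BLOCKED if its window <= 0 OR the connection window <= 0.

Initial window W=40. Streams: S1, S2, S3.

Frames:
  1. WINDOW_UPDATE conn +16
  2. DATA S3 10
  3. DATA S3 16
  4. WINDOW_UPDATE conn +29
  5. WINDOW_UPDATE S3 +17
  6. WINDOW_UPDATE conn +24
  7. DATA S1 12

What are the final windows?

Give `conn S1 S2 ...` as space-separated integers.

Answer: 71 28 40 31

Derivation:
Op 1: conn=56 S1=40 S2=40 S3=40 blocked=[]
Op 2: conn=46 S1=40 S2=40 S3=30 blocked=[]
Op 3: conn=30 S1=40 S2=40 S3=14 blocked=[]
Op 4: conn=59 S1=40 S2=40 S3=14 blocked=[]
Op 5: conn=59 S1=40 S2=40 S3=31 blocked=[]
Op 6: conn=83 S1=40 S2=40 S3=31 blocked=[]
Op 7: conn=71 S1=28 S2=40 S3=31 blocked=[]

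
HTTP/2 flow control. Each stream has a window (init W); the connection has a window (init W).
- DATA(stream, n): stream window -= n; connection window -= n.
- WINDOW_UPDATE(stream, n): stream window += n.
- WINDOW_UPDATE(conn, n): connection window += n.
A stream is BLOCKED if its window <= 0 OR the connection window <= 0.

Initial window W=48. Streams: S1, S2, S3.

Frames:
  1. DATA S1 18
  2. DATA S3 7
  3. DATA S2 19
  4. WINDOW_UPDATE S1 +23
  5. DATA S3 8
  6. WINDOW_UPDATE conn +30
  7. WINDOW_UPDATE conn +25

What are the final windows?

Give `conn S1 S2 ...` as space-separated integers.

Op 1: conn=30 S1=30 S2=48 S3=48 blocked=[]
Op 2: conn=23 S1=30 S2=48 S3=41 blocked=[]
Op 3: conn=4 S1=30 S2=29 S3=41 blocked=[]
Op 4: conn=4 S1=53 S2=29 S3=41 blocked=[]
Op 5: conn=-4 S1=53 S2=29 S3=33 blocked=[1, 2, 3]
Op 6: conn=26 S1=53 S2=29 S3=33 blocked=[]
Op 7: conn=51 S1=53 S2=29 S3=33 blocked=[]

Answer: 51 53 29 33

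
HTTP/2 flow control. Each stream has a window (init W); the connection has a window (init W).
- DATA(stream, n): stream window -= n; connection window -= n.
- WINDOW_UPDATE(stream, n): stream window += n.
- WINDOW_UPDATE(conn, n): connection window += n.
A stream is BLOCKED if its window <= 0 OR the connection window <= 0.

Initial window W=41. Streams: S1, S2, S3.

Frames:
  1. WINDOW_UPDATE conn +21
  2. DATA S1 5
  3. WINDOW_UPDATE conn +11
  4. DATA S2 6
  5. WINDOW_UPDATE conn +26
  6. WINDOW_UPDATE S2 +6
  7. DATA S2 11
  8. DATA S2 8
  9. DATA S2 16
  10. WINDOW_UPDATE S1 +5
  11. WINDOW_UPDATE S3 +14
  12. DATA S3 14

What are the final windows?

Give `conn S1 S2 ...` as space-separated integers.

Op 1: conn=62 S1=41 S2=41 S3=41 blocked=[]
Op 2: conn=57 S1=36 S2=41 S3=41 blocked=[]
Op 3: conn=68 S1=36 S2=41 S3=41 blocked=[]
Op 4: conn=62 S1=36 S2=35 S3=41 blocked=[]
Op 5: conn=88 S1=36 S2=35 S3=41 blocked=[]
Op 6: conn=88 S1=36 S2=41 S3=41 blocked=[]
Op 7: conn=77 S1=36 S2=30 S3=41 blocked=[]
Op 8: conn=69 S1=36 S2=22 S3=41 blocked=[]
Op 9: conn=53 S1=36 S2=6 S3=41 blocked=[]
Op 10: conn=53 S1=41 S2=6 S3=41 blocked=[]
Op 11: conn=53 S1=41 S2=6 S3=55 blocked=[]
Op 12: conn=39 S1=41 S2=6 S3=41 blocked=[]

Answer: 39 41 6 41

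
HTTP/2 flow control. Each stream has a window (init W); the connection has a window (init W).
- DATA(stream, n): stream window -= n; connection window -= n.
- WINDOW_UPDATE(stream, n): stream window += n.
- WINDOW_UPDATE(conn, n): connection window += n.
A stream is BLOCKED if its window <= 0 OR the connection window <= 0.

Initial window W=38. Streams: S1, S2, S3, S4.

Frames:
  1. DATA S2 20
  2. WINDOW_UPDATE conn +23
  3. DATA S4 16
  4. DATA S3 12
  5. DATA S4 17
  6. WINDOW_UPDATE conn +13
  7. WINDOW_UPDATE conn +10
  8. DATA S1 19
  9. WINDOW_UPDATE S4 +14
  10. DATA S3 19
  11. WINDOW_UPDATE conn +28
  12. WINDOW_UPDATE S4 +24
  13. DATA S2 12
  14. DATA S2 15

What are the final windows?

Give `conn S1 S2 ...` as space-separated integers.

Answer: -18 19 -9 7 43

Derivation:
Op 1: conn=18 S1=38 S2=18 S3=38 S4=38 blocked=[]
Op 2: conn=41 S1=38 S2=18 S3=38 S4=38 blocked=[]
Op 3: conn=25 S1=38 S2=18 S3=38 S4=22 blocked=[]
Op 4: conn=13 S1=38 S2=18 S3=26 S4=22 blocked=[]
Op 5: conn=-4 S1=38 S2=18 S3=26 S4=5 blocked=[1, 2, 3, 4]
Op 6: conn=9 S1=38 S2=18 S3=26 S4=5 blocked=[]
Op 7: conn=19 S1=38 S2=18 S3=26 S4=5 blocked=[]
Op 8: conn=0 S1=19 S2=18 S3=26 S4=5 blocked=[1, 2, 3, 4]
Op 9: conn=0 S1=19 S2=18 S3=26 S4=19 blocked=[1, 2, 3, 4]
Op 10: conn=-19 S1=19 S2=18 S3=7 S4=19 blocked=[1, 2, 3, 4]
Op 11: conn=9 S1=19 S2=18 S3=7 S4=19 blocked=[]
Op 12: conn=9 S1=19 S2=18 S3=7 S4=43 blocked=[]
Op 13: conn=-3 S1=19 S2=6 S3=7 S4=43 blocked=[1, 2, 3, 4]
Op 14: conn=-18 S1=19 S2=-9 S3=7 S4=43 blocked=[1, 2, 3, 4]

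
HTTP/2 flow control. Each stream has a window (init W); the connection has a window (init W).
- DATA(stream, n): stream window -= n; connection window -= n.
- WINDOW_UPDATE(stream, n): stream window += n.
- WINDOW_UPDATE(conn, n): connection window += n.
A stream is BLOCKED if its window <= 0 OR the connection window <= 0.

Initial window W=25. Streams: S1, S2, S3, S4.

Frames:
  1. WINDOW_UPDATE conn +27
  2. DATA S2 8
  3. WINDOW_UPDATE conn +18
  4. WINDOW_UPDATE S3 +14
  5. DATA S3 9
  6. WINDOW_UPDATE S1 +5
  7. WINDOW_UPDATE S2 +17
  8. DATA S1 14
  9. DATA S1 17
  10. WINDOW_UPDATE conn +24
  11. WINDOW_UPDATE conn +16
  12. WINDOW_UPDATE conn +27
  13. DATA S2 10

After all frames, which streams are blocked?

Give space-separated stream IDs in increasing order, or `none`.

Op 1: conn=52 S1=25 S2=25 S3=25 S4=25 blocked=[]
Op 2: conn=44 S1=25 S2=17 S3=25 S4=25 blocked=[]
Op 3: conn=62 S1=25 S2=17 S3=25 S4=25 blocked=[]
Op 4: conn=62 S1=25 S2=17 S3=39 S4=25 blocked=[]
Op 5: conn=53 S1=25 S2=17 S3=30 S4=25 blocked=[]
Op 6: conn=53 S1=30 S2=17 S3=30 S4=25 blocked=[]
Op 7: conn=53 S1=30 S2=34 S3=30 S4=25 blocked=[]
Op 8: conn=39 S1=16 S2=34 S3=30 S4=25 blocked=[]
Op 9: conn=22 S1=-1 S2=34 S3=30 S4=25 blocked=[1]
Op 10: conn=46 S1=-1 S2=34 S3=30 S4=25 blocked=[1]
Op 11: conn=62 S1=-1 S2=34 S3=30 S4=25 blocked=[1]
Op 12: conn=89 S1=-1 S2=34 S3=30 S4=25 blocked=[1]
Op 13: conn=79 S1=-1 S2=24 S3=30 S4=25 blocked=[1]

Answer: S1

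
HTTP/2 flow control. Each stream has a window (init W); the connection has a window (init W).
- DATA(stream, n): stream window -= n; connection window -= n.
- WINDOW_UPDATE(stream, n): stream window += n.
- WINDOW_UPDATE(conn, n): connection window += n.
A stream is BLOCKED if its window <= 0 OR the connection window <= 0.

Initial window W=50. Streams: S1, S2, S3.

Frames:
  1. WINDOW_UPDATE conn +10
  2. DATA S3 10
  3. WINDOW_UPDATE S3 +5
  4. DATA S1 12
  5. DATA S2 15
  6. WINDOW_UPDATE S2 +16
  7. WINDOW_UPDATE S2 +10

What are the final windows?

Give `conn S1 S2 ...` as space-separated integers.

Answer: 23 38 61 45

Derivation:
Op 1: conn=60 S1=50 S2=50 S3=50 blocked=[]
Op 2: conn=50 S1=50 S2=50 S3=40 blocked=[]
Op 3: conn=50 S1=50 S2=50 S3=45 blocked=[]
Op 4: conn=38 S1=38 S2=50 S3=45 blocked=[]
Op 5: conn=23 S1=38 S2=35 S3=45 blocked=[]
Op 6: conn=23 S1=38 S2=51 S3=45 blocked=[]
Op 7: conn=23 S1=38 S2=61 S3=45 blocked=[]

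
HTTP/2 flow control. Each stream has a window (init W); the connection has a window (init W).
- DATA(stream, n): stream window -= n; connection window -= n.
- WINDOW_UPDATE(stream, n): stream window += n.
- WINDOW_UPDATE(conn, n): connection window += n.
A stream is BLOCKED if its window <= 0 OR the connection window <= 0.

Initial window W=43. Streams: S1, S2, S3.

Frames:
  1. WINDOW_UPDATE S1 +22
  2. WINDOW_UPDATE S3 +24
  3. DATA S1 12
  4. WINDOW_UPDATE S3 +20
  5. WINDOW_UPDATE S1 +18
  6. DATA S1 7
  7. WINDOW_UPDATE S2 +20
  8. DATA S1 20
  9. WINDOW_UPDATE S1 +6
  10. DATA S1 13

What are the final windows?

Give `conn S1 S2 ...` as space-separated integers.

Op 1: conn=43 S1=65 S2=43 S3=43 blocked=[]
Op 2: conn=43 S1=65 S2=43 S3=67 blocked=[]
Op 3: conn=31 S1=53 S2=43 S3=67 blocked=[]
Op 4: conn=31 S1=53 S2=43 S3=87 blocked=[]
Op 5: conn=31 S1=71 S2=43 S3=87 blocked=[]
Op 6: conn=24 S1=64 S2=43 S3=87 blocked=[]
Op 7: conn=24 S1=64 S2=63 S3=87 blocked=[]
Op 8: conn=4 S1=44 S2=63 S3=87 blocked=[]
Op 9: conn=4 S1=50 S2=63 S3=87 blocked=[]
Op 10: conn=-9 S1=37 S2=63 S3=87 blocked=[1, 2, 3]

Answer: -9 37 63 87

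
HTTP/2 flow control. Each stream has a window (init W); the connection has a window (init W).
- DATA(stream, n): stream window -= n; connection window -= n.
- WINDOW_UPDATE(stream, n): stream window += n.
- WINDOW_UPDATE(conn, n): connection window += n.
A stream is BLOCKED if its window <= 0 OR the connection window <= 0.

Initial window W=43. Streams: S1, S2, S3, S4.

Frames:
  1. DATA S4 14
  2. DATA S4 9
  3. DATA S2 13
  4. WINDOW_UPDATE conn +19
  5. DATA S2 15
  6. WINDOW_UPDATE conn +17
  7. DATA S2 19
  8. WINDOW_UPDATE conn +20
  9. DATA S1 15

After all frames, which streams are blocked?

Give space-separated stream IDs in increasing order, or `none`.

Answer: S2

Derivation:
Op 1: conn=29 S1=43 S2=43 S3=43 S4=29 blocked=[]
Op 2: conn=20 S1=43 S2=43 S3=43 S4=20 blocked=[]
Op 3: conn=7 S1=43 S2=30 S3=43 S4=20 blocked=[]
Op 4: conn=26 S1=43 S2=30 S3=43 S4=20 blocked=[]
Op 5: conn=11 S1=43 S2=15 S3=43 S4=20 blocked=[]
Op 6: conn=28 S1=43 S2=15 S3=43 S4=20 blocked=[]
Op 7: conn=9 S1=43 S2=-4 S3=43 S4=20 blocked=[2]
Op 8: conn=29 S1=43 S2=-4 S3=43 S4=20 blocked=[2]
Op 9: conn=14 S1=28 S2=-4 S3=43 S4=20 blocked=[2]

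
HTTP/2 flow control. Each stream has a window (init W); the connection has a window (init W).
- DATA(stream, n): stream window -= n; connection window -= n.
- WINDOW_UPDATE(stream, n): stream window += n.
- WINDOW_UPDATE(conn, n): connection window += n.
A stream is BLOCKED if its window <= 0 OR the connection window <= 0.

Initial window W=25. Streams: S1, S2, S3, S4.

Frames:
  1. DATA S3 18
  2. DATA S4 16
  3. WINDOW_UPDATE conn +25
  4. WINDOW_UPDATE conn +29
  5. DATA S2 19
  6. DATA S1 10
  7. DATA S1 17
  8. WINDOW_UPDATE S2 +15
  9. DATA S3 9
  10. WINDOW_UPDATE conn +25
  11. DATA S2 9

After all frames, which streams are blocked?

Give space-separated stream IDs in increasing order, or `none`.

Answer: S1 S3

Derivation:
Op 1: conn=7 S1=25 S2=25 S3=7 S4=25 blocked=[]
Op 2: conn=-9 S1=25 S2=25 S3=7 S4=9 blocked=[1, 2, 3, 4]
Op 3: conn=16 S1=25 S2=25 S3=7 S4=9 blocked=[]
Op 4: conn=45 S1=25 S2=25 S3=7 S4=9 blocked=[]
Op 5: conn=26 S1=25 S2=6 S3=7 S4=9 blocked=[]
Op 6: conn=16 S1=15 S2=6 S3=7 S4=9 blocked=[]
Op 7: conn=-1 S1=-2 S2=6 S3=7 S4=9 blocked=[1, 2, 3, 4]
Op 8: conn=-1 S1=-2 S2=21 S3=7 S4=9 blocked=[1, 2, 3, 4]
Op 9: conn=-10 S1=-2 S2=21 S3=-2 S4=9 blocked=[1, 2, 3, 4]
Op 10: conn=15 S1=-2 S2=21 S3=-2 S4=9 blocked=[1, 3]
Op 11: conn=6 S1=-2 S2=12 S3=-2 S4=9 blocked=[1, 3]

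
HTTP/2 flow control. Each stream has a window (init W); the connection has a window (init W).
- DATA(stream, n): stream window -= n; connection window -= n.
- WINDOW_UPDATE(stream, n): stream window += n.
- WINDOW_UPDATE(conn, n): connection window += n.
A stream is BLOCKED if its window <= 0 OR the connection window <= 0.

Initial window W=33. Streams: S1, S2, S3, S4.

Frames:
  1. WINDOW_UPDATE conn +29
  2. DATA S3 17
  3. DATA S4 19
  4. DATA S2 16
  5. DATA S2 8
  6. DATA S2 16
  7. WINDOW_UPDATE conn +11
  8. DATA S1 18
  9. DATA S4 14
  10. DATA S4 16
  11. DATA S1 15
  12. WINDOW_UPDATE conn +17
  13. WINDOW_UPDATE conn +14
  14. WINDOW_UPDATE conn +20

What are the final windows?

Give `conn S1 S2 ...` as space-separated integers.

Op 1: conn=62 S1=33 S2=33 S3=33 S4=33 blocked=[]
Op 2: conn=45 S1=33 S2=33 S3=16 S4=33 blocked=[]
Op 3: conn=26 S1=33 S2=33 S3=16 S4=14 blocked=[]
Op 4: conn=10 S1=33 S2=17 S3=16 S4=14 blocked=[]
Op 5: conn=2 S1=33 S2=9 S3=16 S4=14 blocked=[]
Op 6: conn=-14 S1=33 S2=-7 S3=16 S4=14 blocked=[1, 2, 3, 4]
Op 7: conn=-3 S1=33 S2=-7 S3=16 S4=14 blocked=[1, 2, 3, 4]
Op 8: conn=-21 S1=15 S2=-7 S3=16 S4=14 blocked=[1, 2, 3, 4]
Op 9: conn=-35 S1=15 S2=-7 S3=16 S4=0 blocked=[1, 2, 3, 4]
Op 10: conn=-51 S1=15 S2=-7 S3=16 S4=-16 blocked=[1, 2, 3, 4]
Op 11: conn=-66 S1=0 S2=-7 S3=16 S4=-16 blocked=[1, 2, 3, 4]
Op 12: conn=-49 S1=0 S2=-7 S3=16 S4=-16 blocked=[1, 2, 3, 4]
Op 13: conn=-35 S1=0 S2=-7 S3=16 S4=-16 blocked=[1, 2, 3, 4]
Op 14: conn=-15 S1=0 S2=-7 S3=16 S4=-16 blocked=[1, 2, 3, 4]

Answer: -15 0 -7 16 -16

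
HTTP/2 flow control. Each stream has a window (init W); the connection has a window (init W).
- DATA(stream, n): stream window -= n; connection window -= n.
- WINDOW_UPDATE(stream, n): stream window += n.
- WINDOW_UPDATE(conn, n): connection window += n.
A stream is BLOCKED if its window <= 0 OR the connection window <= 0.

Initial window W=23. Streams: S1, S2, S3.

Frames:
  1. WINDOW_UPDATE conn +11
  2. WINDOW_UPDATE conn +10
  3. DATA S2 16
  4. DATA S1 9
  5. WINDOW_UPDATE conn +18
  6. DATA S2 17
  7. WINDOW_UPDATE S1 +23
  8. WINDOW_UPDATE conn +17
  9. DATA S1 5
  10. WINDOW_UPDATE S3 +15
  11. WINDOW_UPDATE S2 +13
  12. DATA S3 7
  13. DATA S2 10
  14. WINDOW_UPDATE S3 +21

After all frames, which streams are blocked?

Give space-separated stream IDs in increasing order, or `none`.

Answer: S2

Derivation:
Op 1: conn=34 S1=23 S2=23 S3=23 blocked=[]
Op 2: conn=44 S1=23 S2=23 S3=23 blocked=[]
Op 3: conn=28 S1=23 S2=7 S3=23 blocked=[]
Op 4: conn=19 S1=14 S2=7 S3=23 blocked=[]
Op 5: conn=37 S1=14 S2=7 S3=23 blocked=[]
Op 6: conn=20 S1=14 S2=-10 S3=23 blocked=[2]
Op 7: conn=20 S1=37 S2=-10 S3=23 blocked=[2]
Op 8: conn=37 S1=37 S2=-10 S3=23 blocked=[2]
Op 9: conn=32 S1=32 S2=-10 S3=23 blocked=[2]
Op 10: conn=32 S1=32 S2=-10 S3=38 blocked=[2]
Op 11: conn=32 S1=32 S2=3 S3=38 blocked=[]
Op 12: conn=25 S1=32 S2=3 S3=31 blocked=[]
Op 13: conn=15 S1=32 S2=-7 S3=31 blocked=[2]
Op 14: conn=15 S1=32 S2=-7 S3=52 blocked=[2]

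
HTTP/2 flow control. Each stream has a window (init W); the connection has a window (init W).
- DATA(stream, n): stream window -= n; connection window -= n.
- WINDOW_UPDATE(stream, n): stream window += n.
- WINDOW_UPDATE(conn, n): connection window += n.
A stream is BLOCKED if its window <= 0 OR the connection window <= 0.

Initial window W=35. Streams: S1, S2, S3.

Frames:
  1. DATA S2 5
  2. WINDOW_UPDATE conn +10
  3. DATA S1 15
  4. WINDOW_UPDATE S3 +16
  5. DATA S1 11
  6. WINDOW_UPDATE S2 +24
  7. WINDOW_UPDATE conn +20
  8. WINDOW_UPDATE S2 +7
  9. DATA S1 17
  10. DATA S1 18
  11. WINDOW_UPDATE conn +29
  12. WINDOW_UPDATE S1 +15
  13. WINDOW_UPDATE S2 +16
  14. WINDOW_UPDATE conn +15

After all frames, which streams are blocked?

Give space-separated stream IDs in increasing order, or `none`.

Answer: S1

Derivation:
Op 1: conn=30 S1=35 S2=30 S3=35 blocked=[]
Op 2: conn=40 S1=35 S2=30 S3=35 blocked=[]
Op 3: conn=25 S1=20 S2=30 S3=35 blocked=[]
Op 4: conn=25 S1=20 S2=30 S3=51 blocked=[]
Op 5: conn=14 S1=9 S2=30 S3=51 blocked=[]
Op 6: conn=14 S1=9 S2=54 S3=51 blocked=[]
Op 7: conn=34 S1=9 S2=54 S3=51 blocked=[]
Op 8: conn=34 S1=9 S2=61 S3=51 blocked=[]
Op 9: conn=17 S1=-8 S2=61 S3=51 blocked=[1]
Op 10: conn=-1 S1=-26 S2=61 S3=51 blocked=[1, 2, 3]
Op 11: conn=28 S1=-26 S2=61 S3=51 blocked=[1]
Op 12: conn=28 S1=-11 S2=61 S3=51 blocked=[1]
Op 13: conn=28 S1=-11 S2=77 S3=51 blocked=[1]
Op 14: conn=43 S1=-11 S2=77 S3=51 blocked=[1]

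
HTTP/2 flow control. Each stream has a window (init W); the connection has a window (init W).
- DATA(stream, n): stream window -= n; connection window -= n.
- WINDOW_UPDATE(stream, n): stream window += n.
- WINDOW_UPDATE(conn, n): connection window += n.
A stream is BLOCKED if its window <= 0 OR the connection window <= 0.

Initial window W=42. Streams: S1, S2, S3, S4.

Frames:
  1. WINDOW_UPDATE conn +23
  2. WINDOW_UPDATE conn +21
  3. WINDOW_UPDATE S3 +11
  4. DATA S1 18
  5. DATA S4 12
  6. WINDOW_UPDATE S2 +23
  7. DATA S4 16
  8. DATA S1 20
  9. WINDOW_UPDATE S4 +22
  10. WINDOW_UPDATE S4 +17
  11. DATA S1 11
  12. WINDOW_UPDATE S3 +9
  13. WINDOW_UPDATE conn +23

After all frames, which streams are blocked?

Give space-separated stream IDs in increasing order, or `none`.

Op 1: conn=65 S1=42 S2=42 S3=42 S4=42 blocked=[]
Op 2: conn=86 S1=42 S2=42 S3=42 S4=42 blocked=[]
Op 3: conn=86 S1=42 S2=42 S3=53 S4=42 blocked=[]
Op 4: conn=68 S1=24 S2=42 S3=53 S4=42 blocked=[]
Op 5: conn=56 S1=24 S2=42 S3=53 S4=30 blocked=[]
Op 6: conn=56 S1=24 S2=65 S3=53 S4=30 blocked=[]
Op 7: conn=40 S1=24 S2=65 S3=53 S4=14 blocked=[]
Op 8: conn=20 S1=4 S2=65 S3=53 S4=14 blocked=[]
Op 9: conn=20 S1=4 S2=65 S3=53 S4=36 blocked=[]
Op 10: conn=20 S1=4 S2=65 S3=53 S4=53 blocked=[]
Op 11: conn=9 S1=-7 S2=65 S3=53 S4=53 blocked=[1]
Op 12: conn=9 S1=-7 S2=65 S3=62 S4=53 blocked=[1]
Op 13: conn=32 S1=-7 S2=65 S3=62 S4=53 blocked=[1]

Answer: S1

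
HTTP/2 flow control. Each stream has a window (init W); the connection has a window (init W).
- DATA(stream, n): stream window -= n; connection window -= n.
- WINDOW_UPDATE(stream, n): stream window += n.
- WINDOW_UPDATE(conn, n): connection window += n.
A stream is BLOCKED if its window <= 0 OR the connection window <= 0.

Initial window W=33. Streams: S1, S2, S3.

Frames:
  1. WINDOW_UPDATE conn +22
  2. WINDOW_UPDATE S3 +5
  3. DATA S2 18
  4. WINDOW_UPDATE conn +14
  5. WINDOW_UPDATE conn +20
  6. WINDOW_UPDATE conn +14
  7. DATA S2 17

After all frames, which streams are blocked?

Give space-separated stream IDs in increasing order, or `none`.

Answer: S2

Derivation:
Op 1: conn=55 S1=33 S2=33 S3=33 blocked=[]
Op 2: conn=55 S1=33 S2=33 S3=38 blocked=[]
Op 3: conn=37 S1=33 S2=15 S3=38 blocked=[]
Op 4: conn=51 S1=33 S2=15 S3=38 blocked=[]
Op 5: conn=71 S1=33 S2=15 S3=38 blocked=[]
Op 6: conn=85 S1=33 S2=15 S3=38 blocked=[]
Op 7: conn=68 S1=33 S2=-2 S3=38 blocked=[2]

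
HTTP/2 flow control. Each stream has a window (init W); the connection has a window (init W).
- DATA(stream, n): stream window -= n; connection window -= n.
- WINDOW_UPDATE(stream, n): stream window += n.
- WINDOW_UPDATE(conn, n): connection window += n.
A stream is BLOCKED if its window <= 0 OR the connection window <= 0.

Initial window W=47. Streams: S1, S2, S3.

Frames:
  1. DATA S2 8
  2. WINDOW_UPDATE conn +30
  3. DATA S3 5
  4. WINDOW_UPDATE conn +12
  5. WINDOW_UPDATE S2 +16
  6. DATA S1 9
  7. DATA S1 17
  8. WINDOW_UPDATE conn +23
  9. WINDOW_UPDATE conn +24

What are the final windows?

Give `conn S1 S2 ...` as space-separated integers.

Answer: 97 21 55 42

Derivation:
Op 1: conn=39 S1=47 S2=39 S3=47 blocked=[]
Op 2: conn=69 S1=47 S2=39 S3=47 blocked=[]
Op 3: conn=64 S1=47 S2=39 S3=42 blocked=[]
Op 4: conn=76 S1=47 S2=39 S3=42 blocked=[]
Op 5: conn=76 S1=47 S2=55 S3=42 blocked=[]
Op 6: conn=67 S1=38 S2=55 S3=42 blocked=[]
Op 7: conn=50 S1=21 S2=55 S3=42 blocked=[]
Op 8: conn=73 S1=21 S2=55 S3=42 blocked=[]
Op 9: conn=97 S1=21 S2=55 S3=42 blocked=[]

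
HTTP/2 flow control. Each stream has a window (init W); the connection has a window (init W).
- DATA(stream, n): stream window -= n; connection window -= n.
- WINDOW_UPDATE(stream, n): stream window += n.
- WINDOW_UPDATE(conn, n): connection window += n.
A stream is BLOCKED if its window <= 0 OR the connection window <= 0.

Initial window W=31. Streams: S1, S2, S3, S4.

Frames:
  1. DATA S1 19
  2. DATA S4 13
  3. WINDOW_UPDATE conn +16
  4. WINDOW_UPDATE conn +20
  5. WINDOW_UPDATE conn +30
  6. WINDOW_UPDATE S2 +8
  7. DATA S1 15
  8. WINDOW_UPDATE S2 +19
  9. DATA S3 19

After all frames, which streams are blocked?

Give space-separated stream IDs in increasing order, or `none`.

Op 1: conn=12 S1=12 S2=31 S3=31 S4=31 blocked=[]
Op 2: conn=-1 S1=12 S2=31 S3=31 S4=18 blocked=[1, 2, 3, 4]
Op 3: conn=15 S1=12 S2=31 S3=31 S4=18 blocked=[]
Op 4: conn=35 S1=12 S2=31 S3=31 S4=18 blocked=[]
Op 5: conn=65 S1=12 S2=31 S3=31 S4=18 blocked=[]
Op 6: conn=65 S1=12 S2=39 S3=31 S4=18 blocked=[]
Op 7: conn=50 S1=-3 S2=39 S3=31 S4=18 blocked=[1]
Op 8: conn=50 S1=-3 S2=58 S3=31 S4=18 blocked=[1]
Op 9: conn=31 S1=-3 S2=58 S3=12 S4=18 blocked=[1]

Answer: S1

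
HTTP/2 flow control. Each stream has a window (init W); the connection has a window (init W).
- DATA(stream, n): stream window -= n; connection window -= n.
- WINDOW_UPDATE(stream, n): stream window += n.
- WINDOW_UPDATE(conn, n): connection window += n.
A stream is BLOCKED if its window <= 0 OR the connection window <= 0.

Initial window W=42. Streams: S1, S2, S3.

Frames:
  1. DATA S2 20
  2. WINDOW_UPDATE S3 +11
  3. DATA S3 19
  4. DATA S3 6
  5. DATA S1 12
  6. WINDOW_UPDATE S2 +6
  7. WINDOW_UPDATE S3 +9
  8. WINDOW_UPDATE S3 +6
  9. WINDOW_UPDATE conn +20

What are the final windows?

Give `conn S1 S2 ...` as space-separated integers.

Op 1: conn=22 S1=42 S2=22 S3=42 blocked=[]
Op 2: conn=22 S1=42 S2=22 S3=53 blocked=[]
Op 3: conn=3 S1=42 S2=22 S3=34 blocked=[]
Op 4: conn=-3 S1=42 S2=22 S3=28 blocked=[1, 2, 3]
Op 5: conn=-15 S1=30 S2=22 S3=28 blocked=[1, 2, 3]
Op 6: conn=-15 S1=30 S2=28 S3=28 blocked=[1, 2, 3]
Op 7: conn=-15 S1=30 S2=28 S3=37 blocked=[1, 2, 3]
Op 8: conn=-15 S1=30 S2=28 S3=43 blocked=[1, 2, 3]
Op 9: conn=5 S1=30 S2=28 S3=43 blocked=[]

Answer: 5 30 28 43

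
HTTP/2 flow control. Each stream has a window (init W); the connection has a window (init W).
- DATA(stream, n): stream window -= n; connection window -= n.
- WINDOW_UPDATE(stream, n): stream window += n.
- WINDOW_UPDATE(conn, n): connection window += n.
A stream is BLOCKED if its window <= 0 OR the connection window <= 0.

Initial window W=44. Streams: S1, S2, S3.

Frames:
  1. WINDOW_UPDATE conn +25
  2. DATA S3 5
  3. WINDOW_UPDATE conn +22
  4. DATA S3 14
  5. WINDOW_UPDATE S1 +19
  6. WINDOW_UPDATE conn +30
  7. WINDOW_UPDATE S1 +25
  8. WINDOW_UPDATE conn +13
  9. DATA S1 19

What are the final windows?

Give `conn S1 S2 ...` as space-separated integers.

Op 1: conn=69 S1=44 S2=44 S3=44 blocked=[]
Op 2: conn=64 S1=44 S2=44 S3=39 blocked=[]
Op 3: conn=86 S1=44 S2=44 S3=39 blocked=[]
Op 4: conn=72 S1=44 S2=44 S3=25 blocked=[]
Op 5: conn=72 S1=63 S2=44 S3=25 blocked=[]
Op 6: conn=102 S1=63 S2=44 S3=25 blocked=[]
Op 7: conn=102 S1=88 S2=44 S3=25 blocked=[]
Op 8: conn=115 S1=88 S2=44 S3=25 blocked=[]
Op 9: conn=96 S1=69 S2=44 S3=25 blocked=[]

Answer: 96 69 44 25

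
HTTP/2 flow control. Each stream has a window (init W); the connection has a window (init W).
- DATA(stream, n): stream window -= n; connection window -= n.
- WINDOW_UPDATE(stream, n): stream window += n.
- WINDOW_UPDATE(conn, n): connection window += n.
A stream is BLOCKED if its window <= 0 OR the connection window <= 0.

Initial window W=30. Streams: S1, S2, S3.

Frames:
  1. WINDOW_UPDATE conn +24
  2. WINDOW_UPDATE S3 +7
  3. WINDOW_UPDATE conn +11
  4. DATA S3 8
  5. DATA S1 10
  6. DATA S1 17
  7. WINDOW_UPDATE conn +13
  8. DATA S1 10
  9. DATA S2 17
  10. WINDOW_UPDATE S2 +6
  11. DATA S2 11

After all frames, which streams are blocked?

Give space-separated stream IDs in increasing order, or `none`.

Answer: S1

Derivation:
Op 1: conn=54 S1=30 S2=30 S3=30 blocked=[]
Op 2: conn=54 S1=30 S2=30 S3=37 blocked=[]
Op 3: conn=65 S1=30 S2=30 S3=37 blocked=[]
Op 4: conn=57 S1=30 S2=30 S3=29 blocked=[]
Op 5: conn=47 S1=20 S2=30 S3=29 blocked=[]
Op 6: conn=30 S1=3 S2=30 S3=29 blocked=[]
Op 7: conn=43 S1=3 S2=30 S3=29 blocked=[]
Op 8: conn=33 S1=-7 S2=30 S3=29 blocked=[1]
Op 9: conn=16 S1=-7 S2=13 S3=29 blocked=[1]
Op 10: conn=16 S1=-7 S2=19 S3=29 blocked=[1]
Op 11: conn=5 S1=-7 S2=8 S3=29 blocked=[1]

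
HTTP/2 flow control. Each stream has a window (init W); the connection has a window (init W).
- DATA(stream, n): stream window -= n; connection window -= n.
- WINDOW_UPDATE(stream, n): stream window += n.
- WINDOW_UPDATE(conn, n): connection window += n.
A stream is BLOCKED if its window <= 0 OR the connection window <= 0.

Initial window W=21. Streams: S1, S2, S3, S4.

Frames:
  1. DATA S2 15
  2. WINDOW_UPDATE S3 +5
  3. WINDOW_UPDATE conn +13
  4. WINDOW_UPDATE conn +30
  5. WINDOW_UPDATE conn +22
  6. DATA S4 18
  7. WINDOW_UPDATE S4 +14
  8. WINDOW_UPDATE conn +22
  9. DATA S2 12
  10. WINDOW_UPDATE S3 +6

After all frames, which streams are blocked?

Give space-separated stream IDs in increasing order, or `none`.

Answer: S2

Derivation:
Op 1: conn=6 S1=21 S2=6 S3=21 S4=21 blocked=[]
Op 2: conn=6 S1=21 S2=6 S3=26 S4=21 blocked=[]
Op 3: conn=19 S1=21 S2=6 S3=26 S4=21 blocked=[]
Op 4: conn=49 S1=21 S2=6 S3=26 S4=21 blocked=[]
Op 5: conn=71 S1=21 S2=6 S3=26 S4=21 blocked=[]
Op 6: conn=53 S1=21 S2=6 S3=26 S4=3 blocked=[]
Op 7: conn=53 S1=21 S2=6 S3=26 S4=17 blocked=[]
Op 8: conn=75 S1=21 S2=6 S3=26 S4=17 blocked=[]
Op 9: conn=63 S1=21 S2=-6 S3=26 S4=17 blocked=[2]
Op 10: conn=63 S1=21 S2=-6 S3=32 S4=17 blocked=[2]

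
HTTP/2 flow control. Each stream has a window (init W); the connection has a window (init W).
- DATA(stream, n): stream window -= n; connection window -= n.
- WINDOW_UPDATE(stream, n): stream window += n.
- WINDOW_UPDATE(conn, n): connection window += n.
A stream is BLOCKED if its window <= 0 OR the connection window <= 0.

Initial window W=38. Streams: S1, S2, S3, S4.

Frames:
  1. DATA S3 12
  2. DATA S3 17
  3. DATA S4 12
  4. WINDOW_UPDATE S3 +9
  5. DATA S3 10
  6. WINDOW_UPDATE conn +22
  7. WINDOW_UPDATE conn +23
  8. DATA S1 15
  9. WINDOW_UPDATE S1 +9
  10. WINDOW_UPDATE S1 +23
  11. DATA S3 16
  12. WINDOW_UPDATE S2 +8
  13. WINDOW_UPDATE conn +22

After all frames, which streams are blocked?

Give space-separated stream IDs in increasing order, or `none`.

Op 1: conn=26 S1=38 S2=38 S3=26 S4=38 blocked=[]
Op 2: conn=9 S1=38 S2=38 S3=9 S4=38 blocked=[]
Op 3: conn=-3 S1=38 S2=38 S3=9 S4=26 blocked=[1, 2, 3, 4]
Op 4: conn=-3 S1=38 S2=38 S3=18 S4=26 blocked=[1, 2, 3, 4]
Op 5: conn=-13 S1=38 S2=38 S3=8 S4=26 blocked=[1, 2, 3, 4]
Op 6: conn=9 S1=38 S2=38 S3=8 S4=26 blocked=[]
Op 7: conn=32 S1=38 S2=38 S3=8 S4=26 blocked=[]
Op 8: conn=17 S1=23 S2=38 S3=8 S4=26 blocked=[]
Op 9: conn=17 S1=32 S2=38 S3=8 S4=26 blocked=[]
Op 10: conn=17 S1=55 S2=38 S3=8 S4=26 blocked=[]
Op 11: conn=1 S1=55 S2=38 S3=-8 S4=26 blocked=[3]
Op 12: conn=1 S1=55 S2=46 S3=-8 S4=26 blocked=[3]
Op 13: conn=23 S1=55 S2=46 S3=-8 S4=26 blocked=[3]

Answer: S3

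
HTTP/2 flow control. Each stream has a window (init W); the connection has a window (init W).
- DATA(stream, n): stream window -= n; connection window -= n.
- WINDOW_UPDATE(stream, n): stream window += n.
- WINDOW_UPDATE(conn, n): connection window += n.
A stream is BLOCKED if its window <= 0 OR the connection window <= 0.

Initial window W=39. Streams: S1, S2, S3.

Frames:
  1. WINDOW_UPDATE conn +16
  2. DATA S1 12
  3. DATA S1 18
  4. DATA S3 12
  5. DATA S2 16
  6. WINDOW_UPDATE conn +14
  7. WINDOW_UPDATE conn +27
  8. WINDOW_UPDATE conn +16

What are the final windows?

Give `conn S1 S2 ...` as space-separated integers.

Answer: 54 9 23 27

Derivation:
Op 1: conn=55 S1=39 S2=39 S3=39 blocked=[]
Op 2: conn=43 S1=27 S2=39 S3=39 blocked=[]
Op 3: conn=25 S1=9 S2=39 S3=39 blocked=[]
Op 4: conn=13 S1=9 S2=39 S3=27 blocked=[]
Op 5: conn=-3 S1=9 S2=23 S3=27 blocked=[1, 2, 3]
Op 6: conn=11 S1=9 S2=23 S3=27 blocked=[]
Op 7: conn=38 S1=9 S2=23 S3=27 blocked=[]
Op 8: conn=54 S1=9 S2=23 S3=27 blocked=[]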